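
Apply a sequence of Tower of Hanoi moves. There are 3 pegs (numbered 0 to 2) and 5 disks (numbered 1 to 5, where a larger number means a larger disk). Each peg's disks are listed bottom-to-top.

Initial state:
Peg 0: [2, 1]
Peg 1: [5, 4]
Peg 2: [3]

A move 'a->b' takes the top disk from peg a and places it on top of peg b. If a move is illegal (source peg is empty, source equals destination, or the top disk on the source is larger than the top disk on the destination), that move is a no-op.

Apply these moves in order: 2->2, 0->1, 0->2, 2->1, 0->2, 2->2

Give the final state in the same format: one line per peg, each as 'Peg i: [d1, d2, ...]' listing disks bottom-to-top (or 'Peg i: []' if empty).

Answer: Peg 0: []
Peg 1: [5, 4, 1]
Peg 2: [3, 2]

Derivation:
After move 1 (2->2):
Peg 0: [2, 1]
Peg 1: [5, 4]
Peg 2: [3]

After move 2 (0->1):
Peg 0: [2]
Peg 1: [5, 4, 1]
Peg 2: [3]

After move 3 (0->2):
Peg 0: []
Peg 1: [5, 4, 1]
Peg 2: [3, 2]

After move 4 (2->1):
Peg 0: []
Peg 1: [5, 4, 1]
Peg 2: [3, 2]

After move 5 (0->2):
Peg 0: []
Peg 1: [5, 4, 1]
Peg 2: [3, 2]

After move 6 (2->2):
Peg 0: []
Peg 1: [5, 4, 1]
Peg 2: [3, 2]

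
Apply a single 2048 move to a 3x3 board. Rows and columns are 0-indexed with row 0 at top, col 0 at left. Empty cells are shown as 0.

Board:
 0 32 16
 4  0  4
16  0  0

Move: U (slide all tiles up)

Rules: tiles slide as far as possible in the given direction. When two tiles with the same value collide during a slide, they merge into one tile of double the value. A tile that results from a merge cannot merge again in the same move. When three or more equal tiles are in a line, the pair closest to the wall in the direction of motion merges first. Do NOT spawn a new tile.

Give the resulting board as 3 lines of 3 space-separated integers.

Answer:  4 32 16
16  0  4
 0  0  0

Derivation:
Slide up:
col 0: [0, 4, 16] -> [4, 16, 0]
col 1: [32, 0, 0] -> [32, 0, 0]
col 2: [16, 4, 0] -> [16, 4, 0]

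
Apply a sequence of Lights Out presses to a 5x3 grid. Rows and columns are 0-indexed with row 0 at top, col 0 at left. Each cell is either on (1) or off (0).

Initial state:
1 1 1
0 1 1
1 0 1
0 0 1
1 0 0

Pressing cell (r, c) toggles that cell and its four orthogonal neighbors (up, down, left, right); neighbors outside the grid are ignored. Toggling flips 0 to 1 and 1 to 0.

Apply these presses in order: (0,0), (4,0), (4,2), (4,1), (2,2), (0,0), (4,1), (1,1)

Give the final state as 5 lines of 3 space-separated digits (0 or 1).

After press 1 at (0,0):
0 0 1
1 1 1
1 0 1
0 0 1
1 0 0

After press 2 at (4,0):
0 0 1
1 1 1
1 0 1
1 0 1
0 1 0

After press 3 at (4,2):
0 0 1
1 1 1
1 0 1
1 0 0
0 0 1

After press 4 at (4,1):
0 0 1
1 1 1
1 0 1
1 1 0
1 1 0

After press 5 at (2,2):
0 0 1
1 1 0
1 1 0
1 1 1
1 1 0

After press 6 at (0,0):
1 1 1
0 1 0
1 1 0
1 1 1
1 1 0

After press 7 at (4,1):
1 1 1
0 1 0
1 1 0
1 0 1
0 0 1

After press 8 at (1,1):
1 0 1
1 0 1
1 0 0
1 0 1
0 0 1

Answer: 1 0 1
1 0 1
1 0 0
1 0 1
0 0 1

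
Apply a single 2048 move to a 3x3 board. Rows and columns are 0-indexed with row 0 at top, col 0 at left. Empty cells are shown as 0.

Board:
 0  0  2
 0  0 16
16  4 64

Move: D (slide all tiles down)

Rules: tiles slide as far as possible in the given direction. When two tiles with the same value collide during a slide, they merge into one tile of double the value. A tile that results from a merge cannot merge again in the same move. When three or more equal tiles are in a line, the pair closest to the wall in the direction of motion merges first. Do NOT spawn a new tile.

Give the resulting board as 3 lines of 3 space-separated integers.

Slide down:
col 0: [0, 0, 16] -> [0, 0, 16]
col 1: [0, 0, 4] -> [0, 0, 4]
col 2: [2, 16, 64] -> [2, 16, 64]

Answer:  0  0  2
 0  0 16
16  4 64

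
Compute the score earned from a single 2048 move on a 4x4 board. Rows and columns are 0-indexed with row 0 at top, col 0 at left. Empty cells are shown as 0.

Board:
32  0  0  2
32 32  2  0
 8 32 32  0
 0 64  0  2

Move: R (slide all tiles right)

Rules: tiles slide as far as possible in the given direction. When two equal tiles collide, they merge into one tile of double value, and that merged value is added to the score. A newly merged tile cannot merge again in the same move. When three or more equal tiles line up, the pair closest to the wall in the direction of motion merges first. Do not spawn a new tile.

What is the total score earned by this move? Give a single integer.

Slide right:
row 0: [32, 0, 0, 2] -> [0, 0, 32, 2]  score +0 (running 0)
row 1: [32, 32, 2, 0] -> [0, 0, 64, 2]  score +64 (running 64)
row 2: [8, 32, 32, 0] -> [0, 0, 8, 64]  score +64 (running 128)
row 3: [0, 64, 0, 2] -> [0, 0, 64, 2]  score +0 (running 128)
Board after move:
 0  0 32  2
 0  0 64  2
 0  0  8 64
 0  0 64  2

Answer: 128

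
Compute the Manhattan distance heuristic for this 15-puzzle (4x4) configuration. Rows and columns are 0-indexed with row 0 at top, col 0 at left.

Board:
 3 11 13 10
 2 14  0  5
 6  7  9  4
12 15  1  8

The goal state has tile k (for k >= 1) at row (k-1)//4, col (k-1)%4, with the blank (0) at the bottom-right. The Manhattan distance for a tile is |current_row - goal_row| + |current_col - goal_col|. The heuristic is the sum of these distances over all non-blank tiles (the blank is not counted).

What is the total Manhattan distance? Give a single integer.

Tile 3: at (0,0), goal (0,2), distance |0-0|+|0-2| = 2
Tile 11: at (0,1), goal (2,2), distance |0-2|+|1-2| = 3
Tile 13: at (0,2), goal (3,0), distance |0-3|+|2-0| = 5
Tile 10: at (0,3), goal (2,1), distance |0-2|+|3-1| = 4
Tile 2: at (1,0), goal (0,1), distance |1-0|+|0-1| = 2
Tile 14: at (1,1), goal (3,1), distance |1-3|+|1-1| = 2
Tile 5: at (1,3), goal (1,0), distance |1-1|+|3-0| = 3
Tile 6: at (2,0), goal (1,1), distance |2-1|+|0-1| = 2
Tile 7: at (2,1), goal (1,2), distance |2-1|+|1-2| = 2
Tile 9: at (2,2), goal (2,0), distance |2-2|+|2-0| = 2
Tile 4: at (2,3), goal (0,3), distance |2-0|+|3-3| = 2
Tile 12: at (3,0), goal (2,3), distance |3-2|+|0-3| = 4
Tile 15: at (3,1), goal (3,2), distance |3-3|+|1-2| = 1
Tile 1: at (3,2), goal (0,0), distance |3-0|+|2-0| = 5
Tile 8: at (3,3), goal (1,3), distance |3-1|+|3-3| = 2
Sum: 2 + 3 + 5 + 4 + 2 + 2 + 3 + 2 + 2 + 2 + 2 + 4 + 1 + 5 + 2 = 41

Answer: 41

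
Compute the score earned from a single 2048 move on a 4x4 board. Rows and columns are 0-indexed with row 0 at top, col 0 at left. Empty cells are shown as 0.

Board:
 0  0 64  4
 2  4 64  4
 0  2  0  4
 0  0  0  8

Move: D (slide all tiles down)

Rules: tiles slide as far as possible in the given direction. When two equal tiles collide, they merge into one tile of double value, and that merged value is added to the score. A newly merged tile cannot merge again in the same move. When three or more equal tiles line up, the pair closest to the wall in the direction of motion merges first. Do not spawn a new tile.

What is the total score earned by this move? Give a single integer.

Slide down:
col 0: [0, 2, 0, 0] -> [0, 0, 0, 2]  score +0 (running 0)
col 1: [0, 4, 2, 0] -> [0, 0, 4, 2]  score +0 (running 0)
col 2: [64, 64, 0, 0] -> [0, 0, 0, 128]  score +128 (running 128)
col 3: [4, 4, 4, 8] -> [0, 4, 8, 8]  score +8 (running 136)
Board after move:
  0   0   0   0
  0   0   0   4
  0   4   0   8
  2   2 128   8

Answer: 136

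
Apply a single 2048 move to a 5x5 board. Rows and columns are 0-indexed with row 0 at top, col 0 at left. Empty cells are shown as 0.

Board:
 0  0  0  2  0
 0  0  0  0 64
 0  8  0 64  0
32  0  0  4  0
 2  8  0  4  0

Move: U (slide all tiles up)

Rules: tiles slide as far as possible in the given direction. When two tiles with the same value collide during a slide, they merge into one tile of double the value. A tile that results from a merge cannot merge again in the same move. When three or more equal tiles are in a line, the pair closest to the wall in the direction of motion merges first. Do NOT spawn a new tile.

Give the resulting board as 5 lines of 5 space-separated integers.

Answer: 32 16  0  2 64
 2  0  0 64  0
 0  0  0  8  0
 0  0  0  0  0
 0  0  0  0  0

Derivation:
Slide up:
col 0: [0, 0, 0, 32, 2] -> [32, 2, 0, 0, 0]
col 1: [0, 0, 8, 0, 8] -> [16, 0, 0, 0, 0]
col 2: [0, 0, 0, 0, 0] -> [0, 0, 0, 0, 0]
col 3: [2, 0, 64, 4, 4] -> [2, 64, 8, 0, 0]
col 4: [0, 64, 0, 0, 0] -> [64, 0, 0, 0, 0]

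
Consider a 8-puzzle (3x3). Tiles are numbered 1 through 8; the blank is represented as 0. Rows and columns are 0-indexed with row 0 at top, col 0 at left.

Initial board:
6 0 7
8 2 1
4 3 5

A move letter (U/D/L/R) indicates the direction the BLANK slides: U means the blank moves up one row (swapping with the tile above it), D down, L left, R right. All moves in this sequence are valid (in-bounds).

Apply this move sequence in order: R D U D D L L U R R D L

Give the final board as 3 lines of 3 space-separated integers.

After move 1 (R):
6 7 0
8 2 1
4 3 5

After move 2 (D):
6 7 1
8 2 0
4 3 5

After move 3 (U):
6 7 0
8 2 1
4 3 5

After move 4 (D):
6 7 1
8 2 0
4 3 5

After move 5 (D):
6 7 1
8 2 5
4 3 0

After move 6 (L):
6 7 1
8 2 5
4 0 3

After move 7 (L):
6 7 1
8 2 5
0 4 3

After move 8 (U):
6 7 1
0 2 5
8 4 3

After move 9 (R):
6 7 1
2 0 5
8 4 3

After move 10 (R):
6 7 1
2 5 0
8 4 3

After move 11 (D):
6 7 1
2 5 3
8 4 0

After move 12 (L):
6 7 1
2 5 3
8 0 4

Answer: 6 7 1
2 5 3
8 0 4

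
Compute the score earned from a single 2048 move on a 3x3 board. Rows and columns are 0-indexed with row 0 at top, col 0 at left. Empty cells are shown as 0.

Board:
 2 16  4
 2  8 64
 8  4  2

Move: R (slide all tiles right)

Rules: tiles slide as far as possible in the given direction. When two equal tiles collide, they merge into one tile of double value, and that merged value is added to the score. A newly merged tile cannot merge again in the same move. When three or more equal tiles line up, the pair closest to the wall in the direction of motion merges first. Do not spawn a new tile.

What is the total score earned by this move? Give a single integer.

Slide right:
row 0: [2, 16, 4] -> [2, 16, 4]  score +0 (running 0)
row 1: [2, 8, 64] -> [2, 8, 64]  score +0 (running 0)
row 2: [8, 4, 2] -> [8, 4, 2]  score +0 (running 0)
Board after move:
 2 16  4
 2  8 64
 8  4  2

Answer: 0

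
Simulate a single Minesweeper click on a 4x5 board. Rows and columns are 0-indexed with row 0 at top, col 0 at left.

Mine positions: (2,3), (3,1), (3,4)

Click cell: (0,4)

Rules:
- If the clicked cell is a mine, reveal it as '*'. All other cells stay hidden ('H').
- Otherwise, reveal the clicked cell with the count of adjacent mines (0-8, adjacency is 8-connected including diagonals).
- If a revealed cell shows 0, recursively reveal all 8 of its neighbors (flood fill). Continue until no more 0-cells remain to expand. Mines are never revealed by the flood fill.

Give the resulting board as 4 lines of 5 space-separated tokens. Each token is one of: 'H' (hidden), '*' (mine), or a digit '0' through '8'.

0 0 0 0 0
0 0 1 1 1
1 1 2 H H
H H H H H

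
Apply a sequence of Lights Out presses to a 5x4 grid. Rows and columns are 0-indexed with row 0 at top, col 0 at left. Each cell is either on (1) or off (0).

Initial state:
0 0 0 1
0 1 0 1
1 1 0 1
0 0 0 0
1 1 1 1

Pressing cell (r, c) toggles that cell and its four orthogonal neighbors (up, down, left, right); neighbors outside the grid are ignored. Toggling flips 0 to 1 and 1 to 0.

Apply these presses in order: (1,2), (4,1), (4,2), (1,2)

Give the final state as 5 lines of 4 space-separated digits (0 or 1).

After press 1 at (1,2):
0 0 1 1
0 0 1 0
1 1 1 1
0 0 0 0
1 1 1 1

After press 2 at (4,1):
0 0 1 1
0 0 1 0
1 1 1 1
0 1 0 0
0 0 0 1

After press 3 at (4,2):
0 0 1 1
0 0 1 0
1 1 1 1
0 1 1 0
0 1 1 0

After press 4 at (1,2):
0 0 0 1
0 1 0 1
1 1 0 1
0 1 1 0
0 1 1 0

Answer: 0 0 0 1
0 1 0 1
1 1 0 1
0 1 1 0
0 1 1 0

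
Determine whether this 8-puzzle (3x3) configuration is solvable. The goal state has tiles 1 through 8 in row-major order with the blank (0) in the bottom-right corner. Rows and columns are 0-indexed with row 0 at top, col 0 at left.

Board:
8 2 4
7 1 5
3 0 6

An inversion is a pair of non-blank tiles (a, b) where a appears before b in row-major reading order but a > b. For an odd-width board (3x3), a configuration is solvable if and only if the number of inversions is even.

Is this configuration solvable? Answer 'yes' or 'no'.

Inversions (pairs i<j in row-major order where tile[i] > tile[j] > 0): 15
15 is odd, so the puzzle is not solvable.

Answer: no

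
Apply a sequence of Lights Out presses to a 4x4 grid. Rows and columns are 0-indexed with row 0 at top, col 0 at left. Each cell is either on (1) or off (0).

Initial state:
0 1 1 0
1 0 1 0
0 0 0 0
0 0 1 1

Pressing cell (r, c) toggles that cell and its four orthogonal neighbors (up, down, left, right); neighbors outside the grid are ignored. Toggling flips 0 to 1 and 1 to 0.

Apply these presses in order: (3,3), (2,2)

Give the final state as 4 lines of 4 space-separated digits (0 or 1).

After press 1 at (3,3):
0 1 1 0
1 0 1 0
0 0 0 1
0 0 0 0

After press 2 at (2,2):
0 1 1 0
1 0 0 0
0 1 1 0
0 0 1 0

Answer: 0 1 1 0
1 0 0 0
0 1 1 0
0 0 1 0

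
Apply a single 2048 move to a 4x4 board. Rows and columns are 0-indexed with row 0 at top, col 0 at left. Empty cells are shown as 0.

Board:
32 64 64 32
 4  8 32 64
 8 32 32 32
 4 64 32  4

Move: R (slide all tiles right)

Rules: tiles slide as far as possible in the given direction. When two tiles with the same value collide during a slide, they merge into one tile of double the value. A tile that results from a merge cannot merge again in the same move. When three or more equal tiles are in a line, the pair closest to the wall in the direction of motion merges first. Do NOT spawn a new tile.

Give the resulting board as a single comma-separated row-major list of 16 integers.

Answer: 0, 32, 128, 32, 4, 8, 32, 64, 0, 8, 32, 64, 4, 64, 32, 4

Derivation:
Slide right:
row 0: [32, 64, 64, 32] -> [0, 32, 128, 32]
row 1: [4, 8, 32, 64] -> [4, 8, 32, 64]
row 2: [8, 32, 32, 32] -> [0, 8, 32, 64]
row 3: [4, 64, 32, 4] -> [4, 64, 32, 4]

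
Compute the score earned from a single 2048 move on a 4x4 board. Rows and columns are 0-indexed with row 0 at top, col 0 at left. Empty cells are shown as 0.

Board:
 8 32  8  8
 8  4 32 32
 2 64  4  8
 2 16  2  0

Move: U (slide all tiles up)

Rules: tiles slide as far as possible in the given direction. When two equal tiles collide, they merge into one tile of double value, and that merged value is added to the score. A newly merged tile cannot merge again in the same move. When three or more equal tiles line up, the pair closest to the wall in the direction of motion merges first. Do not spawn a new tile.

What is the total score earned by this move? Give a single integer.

Answer: 20

Derivation:
Slide up:
col 0: [8, 8, 2, 2] -> [16, 4, 0, 0]  score +20 (running 20)
col 1: [32, 4, 64, 16] -> [32, 4, 64, 16]  score +0 (running 20)
col 2: [8, 32, 4, 2] -> [8, 32, 4, 2]  score +0 (running 20)
col 3: [8, 32, 8, 0] -> [8, 32, 8, 0]  score +0 (running 20)
Board after move:
16 32  8  8
 4  4 32 32
 0 64  4  8
 0 16  2  0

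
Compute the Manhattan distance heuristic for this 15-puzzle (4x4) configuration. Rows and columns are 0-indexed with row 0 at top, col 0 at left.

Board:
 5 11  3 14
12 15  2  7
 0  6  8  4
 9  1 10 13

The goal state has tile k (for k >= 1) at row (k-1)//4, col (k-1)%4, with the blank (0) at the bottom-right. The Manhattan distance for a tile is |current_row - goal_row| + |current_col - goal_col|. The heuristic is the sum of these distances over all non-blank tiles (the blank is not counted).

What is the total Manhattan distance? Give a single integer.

Tile 5: (0,0)->(1,0) = 1
Tile 11: (0,1)->(2,2) = 3
Tile 3: (0,2)->(0,2) = 0
Tile 14: (0,3)->(3,1) = 5
Tile 12: (1,0)->(2,3) = 4
Tile 15: (1,1)->(3,2) = 3
Tile 2: (1,2)->(0,1) = 2
Tile 7: (1,3)->(1,2) = 1
Tile 6: (2,1)->(1,1) = 1
Tile 8: (2,2)->(1,3) = 2
Tile 4: (2,3)->(0,3) = 2
Tile 9: (3,0)->(2,0) = 1
Tile 1: (3,1)->(0,0) = 4
Tile 10: (3,2)->(2,1) = 2
Tile 13: (3,3)->(3,0) = 3
Sum: 1 + 3 + 0 + 5 + 4 + 3 + 2 + 1 + 1 + 2 + 2 + 1 + 4 + 2 + 3 = 34

Answer: 34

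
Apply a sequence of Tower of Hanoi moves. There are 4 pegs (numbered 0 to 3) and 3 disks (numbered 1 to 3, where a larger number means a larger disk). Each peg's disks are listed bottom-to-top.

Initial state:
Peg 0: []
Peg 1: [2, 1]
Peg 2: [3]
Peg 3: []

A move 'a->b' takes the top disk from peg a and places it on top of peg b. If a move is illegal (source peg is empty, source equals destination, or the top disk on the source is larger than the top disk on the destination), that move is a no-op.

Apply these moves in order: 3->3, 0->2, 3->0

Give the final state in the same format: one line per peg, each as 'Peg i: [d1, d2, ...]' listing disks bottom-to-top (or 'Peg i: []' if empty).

Answer: Peg 0: []
Peg 1: [2, 1]
Peg 2: [3]
Peg 3: []

Derivation:
After move 1 (3->3):
Peg 0: []
Peg 1: [2, 1]
Peg 2: [3]
Peg 3: []

After move 2 (0->2):
Peg 0: []
Peg 1: [2, 1]
Peg 2: [3]
Peg 3: []

After move 3 (3->0):
Peg 0: []
Peg 1: [2, 1]
Peg 2: [3]
Peg 3: []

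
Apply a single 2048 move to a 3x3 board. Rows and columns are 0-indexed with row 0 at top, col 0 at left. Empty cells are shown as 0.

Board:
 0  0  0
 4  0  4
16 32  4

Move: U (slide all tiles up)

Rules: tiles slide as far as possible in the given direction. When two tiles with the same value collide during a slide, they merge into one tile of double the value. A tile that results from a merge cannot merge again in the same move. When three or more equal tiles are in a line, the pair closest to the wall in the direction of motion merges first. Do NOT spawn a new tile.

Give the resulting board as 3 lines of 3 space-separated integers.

Slide up:
col 0: [0, 4, 16] -> [4, 16, 0]
col 1: [0, 0, 32] -> [32, 0, 0]
col 2: [0, 4, 4] -> [8, 0, 0]

Answer:  4 32  8
16  0  0
 0  0  0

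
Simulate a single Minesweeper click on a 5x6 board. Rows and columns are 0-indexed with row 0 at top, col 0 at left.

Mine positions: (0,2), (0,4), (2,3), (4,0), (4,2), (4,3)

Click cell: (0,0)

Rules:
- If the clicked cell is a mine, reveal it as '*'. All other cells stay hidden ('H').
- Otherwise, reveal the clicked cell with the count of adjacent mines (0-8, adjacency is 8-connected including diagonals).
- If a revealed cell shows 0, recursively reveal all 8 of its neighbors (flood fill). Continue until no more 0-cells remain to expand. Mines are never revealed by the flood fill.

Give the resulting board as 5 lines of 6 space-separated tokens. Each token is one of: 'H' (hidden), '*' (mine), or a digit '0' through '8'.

0 1 H H H H
0 1 2 H H H
0 0 1 H H H
1 2 3 H H H
H H H H H H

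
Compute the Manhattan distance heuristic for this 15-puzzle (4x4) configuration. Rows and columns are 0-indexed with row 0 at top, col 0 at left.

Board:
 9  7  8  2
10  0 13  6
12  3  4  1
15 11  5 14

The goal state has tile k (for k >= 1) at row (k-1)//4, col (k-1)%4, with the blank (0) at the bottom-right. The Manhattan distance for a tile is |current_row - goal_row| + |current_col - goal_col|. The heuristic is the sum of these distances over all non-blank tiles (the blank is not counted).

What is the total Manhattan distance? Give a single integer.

Answer: 40

Derivation:
Tile 9: (0,0)->(2,0) = 2
Tile 7: (0,1)->(1,2) = 2
Tile 8: (0,2)->(1,3) = 2
Tile 2: (0,3)->(0,1) = 2
Tile 10: (1,0)->(2,1) = 2
Tile 13: (1,2)->(3,0) = 4
Tile 6: (1,3)->(1,1) = 2
Tile 12: (2,0)->(2,3) = 3
Tile 3: (2,1)->(0,2) = 3
Tile 4: (2,2)->(0,3) = 3
Tile 1: (2,3)->(0,0) = 5
Tile 15: (3,0)->(3,2) = 2
Tile 11: (3,1)->(2,2) = 2
Tile 5: (3,2)->(1,0) = 4
Tile 14: (3,3)->(3,1) = 2
Sum: 2 + 2 + 2 + 2 + 2 + 4 + 2 + 3 + 3 + 3 + 5 + 2 + 2 + 4 + 2 = 40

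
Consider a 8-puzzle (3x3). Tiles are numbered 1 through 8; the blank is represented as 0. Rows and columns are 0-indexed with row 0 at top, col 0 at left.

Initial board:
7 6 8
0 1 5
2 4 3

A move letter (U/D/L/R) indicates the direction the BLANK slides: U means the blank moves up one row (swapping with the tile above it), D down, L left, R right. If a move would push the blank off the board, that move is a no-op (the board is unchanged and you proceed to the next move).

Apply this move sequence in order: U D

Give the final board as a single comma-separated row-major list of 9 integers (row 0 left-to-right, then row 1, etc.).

Answer: 7, 6, 8, 0, 1, 5, 2, 4, 3

Derivation:
After move 1 (U):
0 6 8
7 1 5
2 4 3

After move 2 (D):
7 6 8
0 1 5
2 4 3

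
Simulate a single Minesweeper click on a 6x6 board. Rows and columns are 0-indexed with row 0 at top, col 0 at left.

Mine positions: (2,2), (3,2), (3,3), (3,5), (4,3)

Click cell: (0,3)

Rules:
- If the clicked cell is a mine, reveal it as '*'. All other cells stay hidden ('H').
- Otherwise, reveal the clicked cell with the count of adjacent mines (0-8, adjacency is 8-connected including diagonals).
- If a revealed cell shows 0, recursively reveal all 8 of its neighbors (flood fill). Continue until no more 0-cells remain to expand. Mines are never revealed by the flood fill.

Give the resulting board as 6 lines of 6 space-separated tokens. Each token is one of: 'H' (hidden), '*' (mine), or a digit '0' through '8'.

0 0 0 0 0 0
0 1 1 1 0 0
0 2 H 3 2 1
0 2 H H H H
0 1 3 H H H
0 0 1 H H H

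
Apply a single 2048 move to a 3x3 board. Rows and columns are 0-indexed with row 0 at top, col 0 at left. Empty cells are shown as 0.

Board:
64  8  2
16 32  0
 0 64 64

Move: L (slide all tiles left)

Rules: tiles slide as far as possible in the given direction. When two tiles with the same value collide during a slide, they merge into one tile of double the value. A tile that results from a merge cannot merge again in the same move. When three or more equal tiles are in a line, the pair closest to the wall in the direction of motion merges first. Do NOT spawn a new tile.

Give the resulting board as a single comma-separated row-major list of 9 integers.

Slide left:
row 0: [64, 8, 2] -> [64, 8, 2]
row 1: [16, 32, 0] -> [16, 32, 0]
row 2: [0, 64, 64] -> [128, 0, 0]

Answer: 64, 8, 2, 16, 32, 0, 128, 0, 0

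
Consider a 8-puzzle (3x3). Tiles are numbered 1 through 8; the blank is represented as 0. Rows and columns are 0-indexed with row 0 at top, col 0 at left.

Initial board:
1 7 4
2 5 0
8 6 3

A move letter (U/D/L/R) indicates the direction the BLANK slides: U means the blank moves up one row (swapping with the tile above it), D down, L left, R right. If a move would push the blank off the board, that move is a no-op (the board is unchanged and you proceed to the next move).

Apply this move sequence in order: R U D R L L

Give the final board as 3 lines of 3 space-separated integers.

After move 1 (R):
1 7 4
2 5 0
8 6 3

After move 2 (U):
1 7 0
2 5 4
8 6 3

After move 3 (D):
1 7 4
2 5 0
8 6 3

After move 4 (R):
1 7 4
2 5 0
8 6 3

After move 5 (L):
1 7 4
2 0 5
8 6 3

After move 6 (L):
1 7 4
0 2 5
8 6 3

Answer: 1 7 4
0 2 5
8 6 3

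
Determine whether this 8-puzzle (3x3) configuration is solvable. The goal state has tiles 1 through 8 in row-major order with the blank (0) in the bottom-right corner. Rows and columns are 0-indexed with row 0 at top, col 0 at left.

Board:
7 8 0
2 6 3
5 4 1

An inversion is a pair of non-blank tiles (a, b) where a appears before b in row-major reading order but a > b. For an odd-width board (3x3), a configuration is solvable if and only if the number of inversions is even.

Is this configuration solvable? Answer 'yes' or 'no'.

Inversions (pairs i<j in row-major order where tile[i] > tile[j] > 0): 21
21 is odd, so the puzzle is not solvable.

Answer: no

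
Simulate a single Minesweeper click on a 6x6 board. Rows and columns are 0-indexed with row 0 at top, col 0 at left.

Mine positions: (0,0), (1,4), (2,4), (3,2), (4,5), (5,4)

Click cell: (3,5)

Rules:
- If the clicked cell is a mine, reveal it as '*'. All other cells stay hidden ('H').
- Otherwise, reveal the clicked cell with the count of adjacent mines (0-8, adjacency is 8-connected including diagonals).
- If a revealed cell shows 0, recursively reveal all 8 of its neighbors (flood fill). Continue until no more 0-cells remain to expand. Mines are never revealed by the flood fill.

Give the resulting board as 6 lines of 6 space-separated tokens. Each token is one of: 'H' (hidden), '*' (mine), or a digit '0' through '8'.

H H H H H H
H H H H H H
H H H H H H
H H H H H 2
H H H H H H
H H H H H H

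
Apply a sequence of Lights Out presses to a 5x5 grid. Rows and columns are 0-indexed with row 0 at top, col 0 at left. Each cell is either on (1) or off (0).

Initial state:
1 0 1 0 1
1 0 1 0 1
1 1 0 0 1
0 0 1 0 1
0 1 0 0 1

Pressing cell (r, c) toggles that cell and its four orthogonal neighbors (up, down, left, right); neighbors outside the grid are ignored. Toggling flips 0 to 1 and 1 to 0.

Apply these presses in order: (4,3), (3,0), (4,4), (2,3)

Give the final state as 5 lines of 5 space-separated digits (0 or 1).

After press 1 at (4,3):
1 0 1 0 1
1 0 1 0 1
1 1 0 0 1
0 0 1 1 1
0 1 1 1 0

After press 2 at (3,0):
1 0 1 0 1
1 0 1 0 1
0 1 0 0 1
1 1 1 1 1
1 1 1 1 0

After press 3 at (4,4):
1 0 1 0 1
1 0 1 0 1
0 1 0 0 1
1 1 1 1 0
1 1 1 0 1

After press 4 at (2,3):
1 0 1 0 1
1 0 1 1 1
0 1 1 1 0
1 1 1 0 0
1 1 1 0 1

Answer: 1 0 1 0 1
1 0 1 1 1
0 1 1 1 0
1 1 1 0 0
1 1 1 0 1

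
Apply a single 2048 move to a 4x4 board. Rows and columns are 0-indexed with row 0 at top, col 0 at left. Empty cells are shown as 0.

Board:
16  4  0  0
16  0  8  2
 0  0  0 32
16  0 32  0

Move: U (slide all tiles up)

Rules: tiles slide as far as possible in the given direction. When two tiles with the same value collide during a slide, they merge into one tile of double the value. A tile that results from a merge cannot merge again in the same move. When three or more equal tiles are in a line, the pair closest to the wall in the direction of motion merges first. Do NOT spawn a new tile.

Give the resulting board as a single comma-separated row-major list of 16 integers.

Answer: 32, 4, 8, 2, 16, 0, 32, 32, 0, 0, 0, 0, 0, 0, 0, 0

Derivation:
Slide up:
col 0: [16, 16, 0, 16] -> [32, 16, 0, 0]
col 1: [4, 0, 0, 0] -> [4, 0, 0, 0]
col 2: [0, 8, 0, 32] -> [8, 32, 0, 0]
col 3: [0, 2, 32, 0] -> [2, 32, 0, 0]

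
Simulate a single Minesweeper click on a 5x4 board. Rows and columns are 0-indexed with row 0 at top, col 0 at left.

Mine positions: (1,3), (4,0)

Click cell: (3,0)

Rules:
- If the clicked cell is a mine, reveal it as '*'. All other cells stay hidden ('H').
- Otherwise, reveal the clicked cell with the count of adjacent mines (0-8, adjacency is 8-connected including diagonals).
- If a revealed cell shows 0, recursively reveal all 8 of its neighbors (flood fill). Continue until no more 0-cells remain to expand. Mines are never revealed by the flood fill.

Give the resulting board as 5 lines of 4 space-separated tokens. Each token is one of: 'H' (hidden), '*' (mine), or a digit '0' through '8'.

H H H H
H H H H
H H H H
1 H H H
H H H H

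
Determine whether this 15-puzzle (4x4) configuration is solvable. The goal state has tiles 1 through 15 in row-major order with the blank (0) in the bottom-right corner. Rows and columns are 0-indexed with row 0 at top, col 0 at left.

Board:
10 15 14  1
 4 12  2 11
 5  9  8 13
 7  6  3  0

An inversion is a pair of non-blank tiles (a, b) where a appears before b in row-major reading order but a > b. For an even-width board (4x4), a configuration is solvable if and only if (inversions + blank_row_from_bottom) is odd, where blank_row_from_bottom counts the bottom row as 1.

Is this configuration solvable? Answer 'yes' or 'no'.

Answer: yes

Derivation:
Inversions: 64
Blank is in row 3 (0-indexed from top), which is row 1 counting from the bottom (bottom = 1).
64 + 1 = 65, which is odd, so the puzzle is solvable.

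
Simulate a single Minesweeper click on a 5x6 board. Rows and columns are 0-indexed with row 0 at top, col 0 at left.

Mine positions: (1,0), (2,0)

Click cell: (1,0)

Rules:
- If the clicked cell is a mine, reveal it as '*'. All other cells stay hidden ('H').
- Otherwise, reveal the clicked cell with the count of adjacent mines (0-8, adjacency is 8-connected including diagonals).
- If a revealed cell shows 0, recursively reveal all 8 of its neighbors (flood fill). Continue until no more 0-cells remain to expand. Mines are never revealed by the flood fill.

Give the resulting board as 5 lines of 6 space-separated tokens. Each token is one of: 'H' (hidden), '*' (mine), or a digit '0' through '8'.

H H H H H H
* H H H H H
H H H H H H
H H H H H H
H H H H H H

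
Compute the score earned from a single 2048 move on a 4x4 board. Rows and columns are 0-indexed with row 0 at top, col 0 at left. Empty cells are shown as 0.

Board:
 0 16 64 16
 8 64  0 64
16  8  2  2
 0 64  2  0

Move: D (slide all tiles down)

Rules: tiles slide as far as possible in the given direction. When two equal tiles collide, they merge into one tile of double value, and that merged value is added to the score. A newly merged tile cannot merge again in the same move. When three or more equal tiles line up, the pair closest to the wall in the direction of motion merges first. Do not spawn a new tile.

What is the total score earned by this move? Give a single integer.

Answer: 4

Derivation:
Slide down:
col 0: [0, 8, 16, 0] -> [0, 0, 8, 16]  score +0 (running 0)
col 1: [16, 64, 8, 64] -> [16, 64, 8, 64]  score +0 (running 0)
col 2: [64, 0, 2, 2] -> [0, 0, 64, 4]  score +4 (running 4)
col 3: [16, 64, 2, 0] -> [0, 16, 64, 2]  score +0 (running 4)
Board after move:
 0 16  0  0
 0 64  0 16
 8  8 64 64
16 64  4  2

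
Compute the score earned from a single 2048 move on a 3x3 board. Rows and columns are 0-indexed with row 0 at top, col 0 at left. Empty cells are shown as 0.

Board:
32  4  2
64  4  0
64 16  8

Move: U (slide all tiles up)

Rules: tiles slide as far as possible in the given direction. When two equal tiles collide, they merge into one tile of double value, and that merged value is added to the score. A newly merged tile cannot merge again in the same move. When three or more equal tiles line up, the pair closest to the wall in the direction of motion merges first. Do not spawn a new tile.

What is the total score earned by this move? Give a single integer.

Answer: 136

Derivation:
Slide up:
col 0: [32, 64, 64] -> [32, 128, 0]  score +128 (running 128)
col 1: [4, 4, 16] -> [8, 16, 0]  score +8 (running 136)
col 2: [2, 0, 8] -> [2, 8, 0]  score +0 (running 136)
Board after move:
 32   8   2
128  16   8
  0   0   0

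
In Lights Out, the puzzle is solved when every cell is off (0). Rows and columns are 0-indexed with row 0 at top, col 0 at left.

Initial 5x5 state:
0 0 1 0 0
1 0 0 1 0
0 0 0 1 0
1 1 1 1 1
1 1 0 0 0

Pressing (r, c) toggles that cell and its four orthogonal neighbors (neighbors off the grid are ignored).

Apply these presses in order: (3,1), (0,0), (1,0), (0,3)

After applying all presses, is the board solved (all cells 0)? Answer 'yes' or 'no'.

After press 1 at (3,1):
0 0 1 0 0
1 0 0 1 0
0 1 0 1 0
0 0 0 1 1
1 0 0 0 0

After press 2 at (0,0):
1 1 1 0 0
0 0 0 1 0
0 1 0 1 0
0 0 0 1 1
1 0 0 0 0

After press 3 at (1,0):
0 1 1 0 0
1 1 0 1 0
1 1 0 1 0
0 0 0 1 1
1 0 0 0 0

After press 4 at (0,3):
0 1 0 1 1
1 1 0 0 0
1 1 0 1 0
0 0 0 1 1
1 0 0 0 0

Lights still on: 11

Answer: no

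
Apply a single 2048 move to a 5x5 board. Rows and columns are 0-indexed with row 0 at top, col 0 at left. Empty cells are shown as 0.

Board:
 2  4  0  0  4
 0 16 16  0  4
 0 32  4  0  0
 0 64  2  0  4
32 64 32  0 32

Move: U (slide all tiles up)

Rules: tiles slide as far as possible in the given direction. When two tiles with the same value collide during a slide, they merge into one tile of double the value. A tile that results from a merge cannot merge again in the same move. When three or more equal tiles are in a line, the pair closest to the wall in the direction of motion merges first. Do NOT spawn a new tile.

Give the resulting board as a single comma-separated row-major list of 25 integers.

Answer: 2, 4, 16, 0, 8, 32, 16, 4, 0, 4, 0, 32, 2, 0, 32, 0, 128, 32, 0, 0, 0, 0, 0, 0, 0

Derivation:
Slide up:
col 0: [2, 0, 0, 0, 32] -> [2, 32, 0, 0, 0]
col 1: [4, 16, 32, 64, 64] -> [4, 16, 32, 128, 0]
col 2: [0, 16, 4, 2, 32] -> [16, 4, 2, 32, 0]
col 3: [0, 0, 0, 0, 0] -> [0, 0, 0, 0, 0]
col 4: [4, 4, 0, 4, 32] -> [8, 4, 32, 0, 0]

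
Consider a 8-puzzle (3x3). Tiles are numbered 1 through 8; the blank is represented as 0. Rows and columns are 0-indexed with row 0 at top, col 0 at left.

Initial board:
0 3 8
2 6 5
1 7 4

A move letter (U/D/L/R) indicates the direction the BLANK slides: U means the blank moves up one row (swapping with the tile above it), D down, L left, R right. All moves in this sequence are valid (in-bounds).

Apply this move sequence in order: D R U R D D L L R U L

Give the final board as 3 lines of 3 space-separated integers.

Answer: 2 8 5
0 6 4
1 3 7

Derivation:
After move 1 (D):
2 3 8
0 6 5
1 7 4

After move 2 (R):
2 3 8
6 0 5
1 7 4

After move 3 (U):
2 0 8
6 3 5
1 7 4

After move 4 (R):
2 8 0
6 3 5
1 7 4

After move 5 (D):
2 8 5
6 3 0
1 7 4

After move 6 (D):
2 8 5
6 3 4
1 7 0

After move 7 (L):
2 8 5
6 3 4
1 0 7

After move 8 (L):
2 8 5
6 3 4
0 1 7

After move 9 (R):
2 8 5
6 3 4
1 0 7

After move 10 (U):
2 8 5
6 0 4
1 3 7

After move 11 (L):
2 8 5
0 6 4
1 3 7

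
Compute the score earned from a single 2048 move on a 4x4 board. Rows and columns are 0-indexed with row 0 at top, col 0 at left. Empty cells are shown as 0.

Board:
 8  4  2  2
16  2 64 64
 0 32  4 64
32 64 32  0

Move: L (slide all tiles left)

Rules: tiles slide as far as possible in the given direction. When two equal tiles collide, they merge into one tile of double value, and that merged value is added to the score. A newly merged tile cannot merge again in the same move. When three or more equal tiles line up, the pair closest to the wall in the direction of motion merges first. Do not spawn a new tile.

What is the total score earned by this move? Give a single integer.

Slide left:
row 0: [8, 4, 2, 2] -> [8, 4, 4, 0]  score +4 (running 4)
row 1: [16, 2, 64, 64] -> [16, 2, 128, 0]  score +128 (running 132)
row 2: [0, 32, 4, 64] -> [32, 4, 64, 0]  score +0 (running 132)
row 3: [32, 64, 32, 0] -> [32, 64, 32, 0]  score +0 (running 132)
Board after move:
  8   4   4   0
 16   2 128   0
 32   4  64   0
 32  64  32   0

Answer: 132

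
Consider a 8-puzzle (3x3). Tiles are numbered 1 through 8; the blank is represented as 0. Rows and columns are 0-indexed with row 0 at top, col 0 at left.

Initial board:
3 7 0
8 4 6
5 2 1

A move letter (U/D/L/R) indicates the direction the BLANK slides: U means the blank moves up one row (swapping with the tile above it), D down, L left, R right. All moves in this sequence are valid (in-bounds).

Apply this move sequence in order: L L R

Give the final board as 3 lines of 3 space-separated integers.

Answer: 3 0 7
8 4 6
5 2 1

Derivation:
After move 1 (L):
3 0 7
8 4 6
5 2 1

After move 2 (L):
0 3 7
8 4 6
5 2 1

After move 3 (R):
3 0 7
8 4 6
5 2 1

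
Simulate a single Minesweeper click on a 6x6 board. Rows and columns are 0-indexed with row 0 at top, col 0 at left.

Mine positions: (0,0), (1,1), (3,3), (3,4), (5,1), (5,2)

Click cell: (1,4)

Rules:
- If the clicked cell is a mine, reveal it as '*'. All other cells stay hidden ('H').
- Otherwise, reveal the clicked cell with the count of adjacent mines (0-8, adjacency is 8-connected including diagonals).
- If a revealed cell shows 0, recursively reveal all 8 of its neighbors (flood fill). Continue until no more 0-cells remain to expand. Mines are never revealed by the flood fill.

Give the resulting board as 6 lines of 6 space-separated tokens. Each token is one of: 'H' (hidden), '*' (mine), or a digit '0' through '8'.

H H 1 0 0 0
H H 1 0 0 0
H H 2 2 2 1
H H H H H H
H H H H H H
H H H H H H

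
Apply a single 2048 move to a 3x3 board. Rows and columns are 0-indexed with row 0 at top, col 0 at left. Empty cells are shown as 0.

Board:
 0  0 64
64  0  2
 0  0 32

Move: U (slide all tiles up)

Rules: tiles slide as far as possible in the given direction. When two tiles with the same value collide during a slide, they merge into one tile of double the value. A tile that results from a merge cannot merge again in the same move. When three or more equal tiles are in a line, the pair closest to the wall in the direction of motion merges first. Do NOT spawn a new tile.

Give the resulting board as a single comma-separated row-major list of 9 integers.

Answer: 64, 0, 64, 0, 0, 2, 0, 0, 32

Derivation:
Slide up:
col 0: [0, 64, 0] -> [64, 0, 0]
col 1: [0, 0, 0] -> [0, 0, 0]
col 2: [64, 2, 32] -> [64, 2, 32]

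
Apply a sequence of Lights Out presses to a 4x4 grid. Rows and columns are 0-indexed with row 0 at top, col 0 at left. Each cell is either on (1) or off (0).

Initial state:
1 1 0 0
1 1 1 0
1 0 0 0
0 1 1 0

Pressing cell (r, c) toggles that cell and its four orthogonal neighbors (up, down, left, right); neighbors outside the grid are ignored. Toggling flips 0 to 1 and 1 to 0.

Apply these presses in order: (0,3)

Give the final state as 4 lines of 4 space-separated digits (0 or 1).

After press 1 at (0,3):
1 1 1 1
1 1 1 1
1 0 0 0
0 1 1 0

Answer: 1 1 1 1
1 1 1 1
1 0 0 0
0 1 1 0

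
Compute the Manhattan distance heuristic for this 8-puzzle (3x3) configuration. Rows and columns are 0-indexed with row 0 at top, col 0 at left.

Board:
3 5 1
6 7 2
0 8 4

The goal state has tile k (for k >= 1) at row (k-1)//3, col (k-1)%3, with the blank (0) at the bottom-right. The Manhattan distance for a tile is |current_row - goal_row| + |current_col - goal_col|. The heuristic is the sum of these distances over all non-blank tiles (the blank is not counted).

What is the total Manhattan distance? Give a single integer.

Answer: 14

Derivation:
Tile 3: at (0,0), goal (0,2), distance |0-0|+|0-2| = 2
Tile 5: at (0,1), goal (1,1), distance |0-1|+|1-1| = 1
Tile 1: at (0,2), goal (0,0), distance |0-0|+|2-0| = 2
Tile 6: at (1,0), goal (1,2), distance |1-1|+|0-2| = 2
Tile 7: at (1,1), goal (2,0), distance |1-2|+|1-0| = 2
Tile 2: at (1,2), goal (0,1), distance |1-0|+|2-1| = 2
Tile 8: at (2,1), goal (2,1), distance |2-2|+|1-1| = 0
Tile 4: at (2,2), goal (1,0), distance |2-1|+|2-0| = 3
Sum: 2 + 1 + 2 + 2 + 2 + 2 + 0 + 3 = 14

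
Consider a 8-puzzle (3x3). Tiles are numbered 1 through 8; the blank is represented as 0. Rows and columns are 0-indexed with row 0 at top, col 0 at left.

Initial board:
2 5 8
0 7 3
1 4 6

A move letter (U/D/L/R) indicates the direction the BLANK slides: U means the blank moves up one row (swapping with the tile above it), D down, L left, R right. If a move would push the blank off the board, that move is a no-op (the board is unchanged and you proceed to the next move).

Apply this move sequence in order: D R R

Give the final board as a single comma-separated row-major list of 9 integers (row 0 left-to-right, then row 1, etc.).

After move 1 (D):
2 5 8
1 7 3
0 4 6

After move 2 (R):
2 5 8
1 7 3
4 0 6

After move 3 (R):
2 5 8
1 7 3
4 6 0

Answer: 2, 5, 8, 1, 7, 3, 4, 6, 0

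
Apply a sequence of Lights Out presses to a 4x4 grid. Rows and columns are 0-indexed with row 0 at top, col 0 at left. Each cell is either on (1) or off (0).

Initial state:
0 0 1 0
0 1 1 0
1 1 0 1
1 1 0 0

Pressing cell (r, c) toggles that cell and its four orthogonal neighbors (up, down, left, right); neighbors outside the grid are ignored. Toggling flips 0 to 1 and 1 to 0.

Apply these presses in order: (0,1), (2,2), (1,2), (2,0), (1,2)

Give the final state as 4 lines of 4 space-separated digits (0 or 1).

After press 1 at (0,1):
1 1 0 0
0 0 1 0
1 1 0 1
1 1 0 0

After press 2 at (2,2):
1 1 0 0
0 0 0 0
1 0 1 0
1 1 1 0

After press 3 at (1,2):
1 1 1 0
0 1 1 1
1 0 0 0
1 1 1 0

After press 4 at (2,0):
1 1 1 0
1 1 1 1
0 1 0 0
0 1 1 0

After press 5 at (1,2):
1 1 0 0
1 0 0 0
0 1 1 0
0 1 1 0

Answer: 1 1 0 0
1 0 0 0
0 1 1 0
0 1 1 0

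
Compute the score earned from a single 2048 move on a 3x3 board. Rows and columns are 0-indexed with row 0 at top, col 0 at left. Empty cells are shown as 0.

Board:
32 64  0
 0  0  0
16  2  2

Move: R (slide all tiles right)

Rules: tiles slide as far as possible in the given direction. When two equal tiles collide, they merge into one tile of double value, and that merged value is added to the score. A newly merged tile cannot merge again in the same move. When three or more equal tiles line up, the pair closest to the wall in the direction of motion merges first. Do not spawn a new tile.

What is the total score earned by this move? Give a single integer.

Slide right:
row 0: [32, 64, 0] -> [0, 32, 64]  score +0 (running 0)
row 1: [0, 0, 0] -> [0, 0, 0]  score +0 (running 0)
row 2: [16, 2, 2] -> [0, 16, 4]  score +4 (running 4)
Board after move:
 0 32 64
 0  0  0
 0 16  4

Answer: 4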